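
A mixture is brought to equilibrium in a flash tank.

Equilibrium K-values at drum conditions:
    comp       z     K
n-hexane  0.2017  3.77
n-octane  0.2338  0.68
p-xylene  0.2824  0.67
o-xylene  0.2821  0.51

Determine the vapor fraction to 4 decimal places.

ψ = 0.2354

Let ψ = V/F and solve Σ zᵢ(Kᵢ−1)/(1+ψ(Kᵢ−1)) = 0.
Feasibility: ΣzᵢKᵢ = 1.2525, Σzᵢ/Kᵢ = 1.3720 — both > 1, two phases present.
Newton–Raphson from ψ = 0.5:
  ψ = 0.5000: g = -0.14950, g' = -0.4689 → ψ = 0.1812
  ψ = 0.1812: g = 0.04176, g' = -0.8294 → ψ = 0.2315
  ψ = 0.2315: g = 0.00277, g' = -0.7246 → ψ = 0.2354
Converged at ψ = 0.2354.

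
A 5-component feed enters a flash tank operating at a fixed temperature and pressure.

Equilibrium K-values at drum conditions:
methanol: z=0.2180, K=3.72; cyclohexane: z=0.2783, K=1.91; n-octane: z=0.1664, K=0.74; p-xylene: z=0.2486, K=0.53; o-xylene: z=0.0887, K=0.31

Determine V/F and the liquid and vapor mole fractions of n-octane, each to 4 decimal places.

V/F = 0.7234, x_n-octane = 0.2049, y_n-octane = 0.1517

Newton iteration, V/F⁰ = 0.5:
  V/F = 0.5000: g = 0.12941, g' = -0.6056 → V/F = 0.7137
  V/F = 0.7137: g = 0.00561, g' = -0.5764 → V/F = 0.7234
Converged at V/F = 0.7234.
Compositions from xᵢ = zᵢ/(1+V/F(Kᵢ−1)), yᵢ = Kᵢxᵢ:
  methanol: x = 0.0735, y = 0.2733
  cyclohexane: x = 0.1678, y = 0.3205
  n-octane: x = 0.2049, y = 0.1517
  p-xylene: x = 0.3767, y = 0.1996
  o-xylene: x = 0.1771, y = 0.0549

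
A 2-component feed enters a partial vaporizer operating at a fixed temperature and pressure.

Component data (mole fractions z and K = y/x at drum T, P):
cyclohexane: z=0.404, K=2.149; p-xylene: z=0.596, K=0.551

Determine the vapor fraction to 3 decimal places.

Material balance + equilibrium reduce to Σ zᵢ(Kᵢ−1)/(1+ψ(Kᵢ−1)) = 0.
Feasibility: ΣzᵢKᵢ = 1.197, Σzᵢ/Kᵢ = 1.270 — both > 1, two phases present.
Newton–Raphson from ψ = 0.69:
  ψ = 0.690: g = -0.1288, g' = -0.418 → ψ = 0.382
  ψ = 0.382: g = -0.0004, g' = -0.433 → ψ = 0.381
Converged at ψ = 0.381.

ψ = 0.381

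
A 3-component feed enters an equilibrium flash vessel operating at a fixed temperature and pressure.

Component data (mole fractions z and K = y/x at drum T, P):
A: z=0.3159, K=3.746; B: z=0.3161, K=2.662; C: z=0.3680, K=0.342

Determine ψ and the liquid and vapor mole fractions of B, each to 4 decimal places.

Rachford–Rice: g(ψ) = Σ zᵢ(Kᵢ−1)/(1+ψ(Kᵢ−1)) = 0.
Feasibility: ΣzᵢKᵢ = 2.1507, Σzᵢ/Kᵢ = 1.2791 — both > 1, two phases present.
Iterate (Newton) starting at ψ = 0.5:
  ψ = 0.5000: g = 0.29161, g' = -1.0373 → ψ = 0.7811
  ψ = 0.7811: g = 0.00621, g' = -1.0806 → ψ = 0.7869
  ψ = 0.7869: g = -0.00002, g' = -1.0875 → ψ = 0.7868
Converged at ψ = 0.7868.
Compositions from xᵢ = zᵢ/(1+ψ(Kᵢ−1)), yᵢ = Kᵢxᵢ:
  A: x = 0.0999, y = 0.3744
  B: x = 0.1370, y = 0.3646
  C: x = 0.7631, y = 0.2610

ψ = 0.7868, x_B = 0.1370, y_B = 0.3646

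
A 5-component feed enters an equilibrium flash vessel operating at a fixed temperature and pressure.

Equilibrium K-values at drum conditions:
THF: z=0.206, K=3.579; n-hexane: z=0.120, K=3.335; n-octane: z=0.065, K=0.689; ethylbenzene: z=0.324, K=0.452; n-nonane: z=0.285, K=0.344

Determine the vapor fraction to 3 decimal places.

ψ = 0.297

Rachford–Rice: g(ψ) = Σ zᵢ(Kᵢ−1)/(1+ψ(Kᵢ−1)) = 0.
Check two-phase: ΣzᵢKᵢ = 1.427 > 1 and Σzᵢ/Kᵢ = 1.733 > 1, so g(0) = 0.427 > 0 and g(1) = -0.733 < 0.
Newton iteration, ψ⁰ = 0.5:
  ψ = 0.500: g = -0.1854, g' = -0.866 → ψ = 0.286
  ψ = 0.286: g = 0.0110, g' = -1.020 → ψ = 0.297
Converged at ψ = 0.297.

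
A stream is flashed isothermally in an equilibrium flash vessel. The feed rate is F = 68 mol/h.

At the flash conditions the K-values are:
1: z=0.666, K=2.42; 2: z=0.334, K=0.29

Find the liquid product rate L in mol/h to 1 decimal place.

L = 20.2 mol/h

Material balance + equilibrium reduce to Σ zᵢ(Kᵢ−1)/(1+V/F(Kᵢ−1)) = 0.
Check two-phase: ΣzᵢKᵢ = 1.709 > 1 and Σzᵢ/Kᵢ = 1.427 > 1, so g(0) = 0.709 > 0 and g(1) = -0.427 < 0.
Binary case is linear: z₁(K₁−1)(1+V/F(K₂−1)) + z₂(K₂−1)(1+V/F(K₁−1)) = 0
⇒ V/F = [z₁(K₁−1)+z₂(K₂−1)] / [−(K₁−1)(K₂−1)] = 0.7086/1.0082 = 0.703
Then V = V/F·F = 0.7028·68 = 47.8 mol/h and L = F − V = 20.2 mol/h.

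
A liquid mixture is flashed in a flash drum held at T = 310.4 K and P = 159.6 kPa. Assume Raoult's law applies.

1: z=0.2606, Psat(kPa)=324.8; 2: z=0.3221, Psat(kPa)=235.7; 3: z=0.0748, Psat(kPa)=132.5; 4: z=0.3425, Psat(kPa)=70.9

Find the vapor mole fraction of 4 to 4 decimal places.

y_4 = 0.2216

Raoult's law: Kᵢ = Pᵢˢᵃᵗ/P = Pᵢˢᵃᵗ/159.6.
  K_1 = 324.8/159.6 = 2.035088, K_2 = 235.7/159.6 = 1.476817, K_3 = 132.5/159.6 = 0.830201, K_4 = 70.9/159.6 = 0.444236
Rachford–Rice: g(ψ) = Σ zᵢ(Kᵢ−1)/(1+ψ(Kᵢ−1)) = 0.
Feasibility: ΣzᵢKᵢ = 1.2203, Σzᵢ/Kᵢ = 1.2072 — both > 1, two phases present.
Newton iteration, ψ⁰ = 0.5:
  ψ = 0.5000: g = 0.02429, g' = -0.3744 → ψ = 0.5649
  ψ = 0.5649: g = -0.00028, g' = -0.3840 → ψ = 0.5641
Converged at ψ = 0.5641.
Compositions from xᵢ = zᵢ/(1+ψ(Kᵢ−1)), yᵢ = Kᵢxᵢ:
  1: x = 0.1645, y = 0.3348
  2: x = 0.2538, y = 0.3749
  3: x = 0.0827, y = 0.0687
  4: x = 0.4989, y = 0.2216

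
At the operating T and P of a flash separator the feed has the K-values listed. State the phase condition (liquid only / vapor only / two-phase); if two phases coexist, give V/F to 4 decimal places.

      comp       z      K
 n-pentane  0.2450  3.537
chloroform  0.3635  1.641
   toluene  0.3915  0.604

ΣzᵢKᵢ = 1.6995; Σzᵢ/Kᵢ = 0.9390.
Since Σzᵢ/Kᵢ < 1 the mixture is above its dew point — single vapor phase.

vapor only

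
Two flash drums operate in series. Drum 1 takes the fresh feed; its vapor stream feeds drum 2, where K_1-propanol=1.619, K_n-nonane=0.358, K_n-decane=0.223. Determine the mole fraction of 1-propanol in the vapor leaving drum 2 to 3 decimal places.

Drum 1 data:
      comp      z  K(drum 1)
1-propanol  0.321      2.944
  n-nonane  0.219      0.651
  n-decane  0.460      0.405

Drum 1:
Iterate (Newton) starting at ψ₁ = 0.5:
  ψ₁ = 0.500: g = -0.1658, g' = -0.681 → ψ₁ = 0.257
  ψ₁ = 0.257: g = 0.0093, g' = -0.799 → ψ₁ = 0.268
Converged at ψ₁ = 0.268.
Drum-1 compositions:
  1-propanol: x = 0.211, y = 0.621
  n-nonane: x = 0.242, y = 0.157
  n-decane: x = 0.547, y = 0.222
Drum-2 feed = drum-1 vapor: z₂ = (0.6210, 0.1573, 0.2217).
Drum 2:
Let ψ₂ = V/F and solve Σ zᵢ(Kᵢ−1)/(1+ψ₂(Kᵢ−1)) = 0.
Feasibility: ΣzᵢKᵢ = 1.111, Σzᵢ/Kᵢ = 1.817 — both > 1, two phases present.
Newton–Raphson from ψ₂ = 0.41:
  ψ₂ = 0.410: g = -0.0833, g' = -0.559 → ψ₂ = 0.261
  ψ₂ = 0.261: g = -0.0065, g' = -0.481 → ψ₂ = 0.248
  ψ₂ = 0.248: g = -0.0000, g' = -0.476 → ψ₂ = 0.247
Converged at ψ₂ = 0.247.
  1-propanol: x = 0.539, y = 0.872
  n-nonane: x = 0.187, y = 0.067
  n-decane: x = 0.274, y = 0.061

y_1-propanol (drum 2) = 0.872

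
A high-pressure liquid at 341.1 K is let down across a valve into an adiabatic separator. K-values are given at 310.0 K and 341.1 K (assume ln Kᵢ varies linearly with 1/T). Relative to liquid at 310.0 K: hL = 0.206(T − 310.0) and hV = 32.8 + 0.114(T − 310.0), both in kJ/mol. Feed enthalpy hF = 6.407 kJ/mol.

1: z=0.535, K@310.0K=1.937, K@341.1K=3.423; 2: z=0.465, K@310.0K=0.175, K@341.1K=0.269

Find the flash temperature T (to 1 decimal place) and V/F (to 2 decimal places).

Adiabatic flash: solve Rachford–Rice at each trial T, then check hF = ψ·hV(T) + (1−ψ)·hL(T).
  T = 310.0 K: K = (1.937, 0.175), RR gives ψ = 0.152, H_out = 4.993 kJ/mol
  T = 341.1 K: K = (3.423, 0.269), RR gives ψ = 0.540, H_out = 22.572 kJ/mol
  T = 325.6 K: K = (2.613, 0.219), RR gives ψ = 0.397, H_out = 15.665 kJ/mol
  T = 317.8 K: K = (2.258, 0.196), RR gives ψ = 0.296, H_out = 11.108 kJ/mol
  T = 313.9 K: K = (2.093, 0.186), RR gives ψ = 0.232, H_out = 8.316 kJ/mol
  T = 311.9 K: K = (2.012, 0.180), RR gives ψ = 0.193, H_out = 6.691 kJ/mol
Linear interpolation between T = 310.0 (H_out = 4.993) and T = 311.9 (H_out = 6.691) on hF = 6.407 gives T ≈ 311.6 K, at which ψ = 0.19.

T = 311.6 K, V/F = 0.19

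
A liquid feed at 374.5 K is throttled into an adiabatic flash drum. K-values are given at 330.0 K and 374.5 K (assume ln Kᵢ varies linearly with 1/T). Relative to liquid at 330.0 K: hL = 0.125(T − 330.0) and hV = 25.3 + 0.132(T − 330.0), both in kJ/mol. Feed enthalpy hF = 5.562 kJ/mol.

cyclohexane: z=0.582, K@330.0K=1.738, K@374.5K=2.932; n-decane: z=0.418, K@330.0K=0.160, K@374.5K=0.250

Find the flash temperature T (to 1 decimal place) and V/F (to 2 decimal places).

Adiabatic flash: solve Rachford–Rice at each trial T, then check hF = ψ·hV(T) + (1−ψ)·hL(T).
  T = 330.0 K: K = (1.738, 0.160), RR gives ψ = 0.126, H_out = 3.199 kJ/mol
  T = 374.5 K: K = (2.932, 0.250), RR gives ψ = 0.560, H_out = 19.896 kJ/mol
  T = 352.2 K: K = (2.294, 0.203), RR gives ψ = 0.407, H_out = 13.132 kJ/mol
  T = 341.1 K: K = (2.006, 0.181), RR gives ψ = 0.295, H_out = 8.868 kJ/mol
  T = 335.6 K: K = (1.870, 0.170), RR gives ψ = 0.221, H_out = 6.307 kJ/mol
  T = 332.8 K: K = (1.804, 0.165), RR gives ψ = 0.177, H_out = 4.830 kJ/mol
  T = 334.2 K: K = (1.837, 0.168), RR gives ψ = 0.200, H_out = 5.586 kJ/mol
Linear interpolation between T = 332.8 (H_out = 4.830) and T = 334.2 (H_out = 5.586) on hF = 5.562 gives T ≈ 334.2 K, at which ψ = 0.20.

T = 334.2 K, V/F = 0.20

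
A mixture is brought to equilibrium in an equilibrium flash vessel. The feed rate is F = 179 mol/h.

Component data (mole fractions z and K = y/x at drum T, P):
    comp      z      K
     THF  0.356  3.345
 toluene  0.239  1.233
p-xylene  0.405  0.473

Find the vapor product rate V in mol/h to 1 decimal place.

Material balance + equilibrium reduce to Σ zᵢ(Kᵢ−1)/(1+ψ(Kᵢ−1)) = 0.
g(0) = ΣzᵢKᵢ − 1 = 0.677 and g(1) = 1 − Σzᵢ/Kᵢ = -0.157, so a root lies in (0, 1).
Iterate (Newton) starting at ψ = 0.43:
  ψ = 0.430: g = 0.1903, g' = -0.684 → ψ = 0.708
  ψ = 0.708: g = 0.0210, g' = -0.572 → ψ = 0.745
Converged at ψ = 0.745.
Then V = ψ·F = 0.7449·179 = 133.3 mol/h and L = F − V = 45.7 mol/h.

V = 133.3 mol/h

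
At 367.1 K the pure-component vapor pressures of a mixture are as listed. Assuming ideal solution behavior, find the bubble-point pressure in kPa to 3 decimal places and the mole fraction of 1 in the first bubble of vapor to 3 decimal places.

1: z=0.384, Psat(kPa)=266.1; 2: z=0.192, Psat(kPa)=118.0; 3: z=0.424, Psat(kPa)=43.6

At the bubble point ψ → 0, so ΣzᵢKᵢ = 1 with Kᵢ = Pᵢˢᵃᵗ/P ⇒ P = ΣzᵢPᵢˢᵃᵗ.
P = 0.384·266.1 + 0.192·118.0 + 0.424·43.6 = 143.325 kPa
yᵢ = zᵢPᵢˢᵃᵗ/P ⇒ y_1 = 0.384·266.1/143.325 = 0.713

Pbub = 143.325 kPa, y_1 = 0.713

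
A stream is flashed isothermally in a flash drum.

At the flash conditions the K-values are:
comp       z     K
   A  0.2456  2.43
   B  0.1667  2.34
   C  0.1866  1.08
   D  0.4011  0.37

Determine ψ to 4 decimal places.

ψ = 0.4741

Let ψ = V/F and solve Σ zᵢ(Kᵢ−1)/(1+ψ(Kᵢ−1)) = 0.
Feasibility: ΣzᵢKᵢ = 1.3368, Σzᵢ/Kᵢ = 1.4291 — both > 1, two phases present.
Iterate (Newton) starting at ψ = 0.5:
  ψ = 0.5000: g = -0.01600, g' = -0.6185 → ψ = 0.4741
Converged at ψ = 0.4741.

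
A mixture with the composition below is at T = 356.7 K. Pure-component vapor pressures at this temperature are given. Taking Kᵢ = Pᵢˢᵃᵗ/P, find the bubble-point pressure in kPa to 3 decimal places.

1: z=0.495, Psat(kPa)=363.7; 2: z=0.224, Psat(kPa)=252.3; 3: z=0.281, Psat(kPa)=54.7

At the bubble point ψ → 0, so ΣzᵢKᵢ = 1 with Kᵢ = Pᵢˢᵃᵗ/P ⇒ P = ΣzᵢPᵢˢᵃᵗ.
P = 0.495·363.7 + 0.224·252.3 + 0.281·54.7 = 251.917 kPa

Pbub = 251.917 kPa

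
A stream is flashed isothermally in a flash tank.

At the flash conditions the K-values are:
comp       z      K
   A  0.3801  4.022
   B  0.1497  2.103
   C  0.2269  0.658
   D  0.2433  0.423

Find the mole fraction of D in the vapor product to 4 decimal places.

y_D = 0.2096

Iterate (Newton) starting at β = 0.55:
  β = 0.5500: g = 0.23304, g' = -0.7745 → β = 0.8509
  β = 0.8509: g = 0.02156, g' = -0.6860 → β = 0.8823
  β = 0.8823: g = -0.00014, g' = -0.6956 → β = 0.8821
Converged at β = 0.8821.
Compositions from xᵢ = zᵢ/(1+β(Kᵢ−1)), yᵢ = Kᵢxᵢ:
  A: x = 0.1037, y = 0.4170
  B: x = 0.0759, y = 0.1596
  C: x = 0.3249, y = 0.2138
  D: x = 0.4955, y = 0.2096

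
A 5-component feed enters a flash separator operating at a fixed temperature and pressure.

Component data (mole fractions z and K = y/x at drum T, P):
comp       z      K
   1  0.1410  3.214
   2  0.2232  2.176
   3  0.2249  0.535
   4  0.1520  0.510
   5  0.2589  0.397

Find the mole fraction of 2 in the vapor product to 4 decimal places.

y_2 = 0.3674

Material balance + equilibrium reduce to Σ zᵢ(Kᵢ−1)/(1+β(Kᵢ−1)) = 0.
g(0) = ΣzᵢKᵢ − 1 = 0.2395 and g(1) = 1 − Σzᵢ/Kᵢ = -0.5170, so a root lies in (0, 1).
Iterate (Newton) starting at β = 0.5:
  β = 0.5000: g = -0.14496, g' = -0.6176 → β = 0.2653
  β = 0.2653: g = 0.00598, g' = -0.6985 → β = 0.2739
Converged at β = 0.2739.
Compositions from xᵢ = zᵢ/(1+β(Kᵢ−1)), yᵢ = Kᵢxᵢ:
  1: x = 0.0878, y = 0.2821
  2: x = 0.1688, y = 0.3674
  3: x = 0.2577, y = 0.1379
  4: x = 0.1756, y = 0.0895
  5: x = 0.3101, y = 0.1231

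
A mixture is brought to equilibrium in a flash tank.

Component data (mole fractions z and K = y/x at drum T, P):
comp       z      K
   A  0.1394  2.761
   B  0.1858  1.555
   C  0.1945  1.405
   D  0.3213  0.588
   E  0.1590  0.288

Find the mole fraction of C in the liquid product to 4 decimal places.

Material balance + equilibrium reduce to Σ zᵢ(Kᵢ−1)/(1+V/F(Kᵢ−1)) = 0.
Check two-phase: ΣzᵢKᵢ = 1.1818 > 1 and Σzᵢ/Kᵢ = 1.4069 > 1, so g(0) = 0.1818 > 0 and g(1) = -0.4069 < 0.
Newton iteration, V/F⁰ = 0.5:
  V/F = 0.5000: g = -0.06574, g' = -0.4602 → V/F = 0.3572
  V/F = 0.3572: g = -0.00145, g' = -0.4471 → V/F = 0.3539
Converged at V/F = 0.3539.
Compositions from xᵢ = zᵢ/(1+V/F(Kᵢ−1)), yᵢ = Kᵢxᵢ:
  A: x = 0.0859, y = 0.2371
  B: x = 0.1553, y = 0.2415
  C: x = 0.1701, y = 0.2390
  D: x = 0.3761, y = 0.2212
  E: x = 0.2126, y = 0.0612

x_C = 0.1701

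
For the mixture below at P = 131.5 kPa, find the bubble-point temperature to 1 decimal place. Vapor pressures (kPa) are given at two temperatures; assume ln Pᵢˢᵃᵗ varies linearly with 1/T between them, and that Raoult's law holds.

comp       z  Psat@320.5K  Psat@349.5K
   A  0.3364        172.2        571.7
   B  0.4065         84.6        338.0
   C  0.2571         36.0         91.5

Bubble-point temperature: ΣzᵢPᵢˢᵃᵗ(T) = P. Interpolate ln Pᵢˢᵃᵗ = aᵢ + bᵢ/T.
  T = 320.5 K: ΣzᵢPᵢˢᵃᵗ = 101.57 kPa
  T = 349.5 K: ΣzᵢPᵢˢᵃᵗ = 353.24 kPa
  T = 335.0 K: ΣzᵢPᵢˢᵃᵗ = 194.21 kPa
  T = 327.8 K: ΣzᵢPᵢˢᵃᵗ = 141.70 kPa
  T = 324.1 K: ΣzᵢPᵢˢᵃᵗ = 119.90 kPa
  T = 326.0 K: ΣzᵢPᵢˢᵃᵗ = 130.70 kPa
Interpolating between 326.0 K and 327.8 K gives T ≈ 326.1 K.

T = 326.1 K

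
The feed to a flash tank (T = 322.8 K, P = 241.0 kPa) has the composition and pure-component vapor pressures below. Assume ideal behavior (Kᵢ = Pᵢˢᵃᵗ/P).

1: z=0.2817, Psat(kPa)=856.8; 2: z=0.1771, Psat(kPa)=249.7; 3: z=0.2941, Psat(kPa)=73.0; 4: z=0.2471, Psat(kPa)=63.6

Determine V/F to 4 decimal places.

V/F = 0.2270

Raoult's law: Kᵢ = Pᵢˢᵃᵗ/P = Pᵢˢᵃᵗ/241.0.
  K_1 = 856.8/241.0 = 3.555187, K_2 = 249.7/241.0 = 1.036100, K_3 = 73.0/241.0 = 0.302905, K_4 = 63.6/241.0 = 0.263900
Rachford–Rice: g(V/F) = Σ zᵢ(Kᵢ−1)/(1+V/F(Kᵢ−1)) = 0.
g(0) = ΣzᵢKᵢ − 1 = 0.3393 and g(1) = 1 − Σzᵢ/Kᵢ = -1.1574, so a root lies in (0, 1).
Newton–Raphson from V/F = 0.5:
  V/F = 0.5000: g = -0.28022, g' = -1.0268 → V/F = 0.2271
  V/F = 0.2271: g = -0.00014, g' = -1.1315 → V/F = 0.2270
Converged at V/F = 0.2270.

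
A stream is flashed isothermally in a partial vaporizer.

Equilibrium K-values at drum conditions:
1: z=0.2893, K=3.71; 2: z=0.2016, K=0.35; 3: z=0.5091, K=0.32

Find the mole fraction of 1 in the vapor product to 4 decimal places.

y_1 = 0.7368

Let β = V/F and solve Σ zᵢ(Kᵢ−1)/(1+β(Kᵢ−1)) = 0.
Check two-phase: ΣzᵢKᵢ = 1.3068 > 1 and Σzᵢ/Kᵢ = 2.2449 > 1, so g(0) = 0.3068 > 0 and g(1) = -1.2449 < 0.
Iterate (Newton) starting at β = 0.5:
  β = 0.5000: g = -0.38575, g' = -1.1105 → β = 0.1526
  β = 0.1526: g = 0.02287, g' = -1.4613 → β = 0.1683
  β = 0.1683: g = 0.00041, g' = -1.4098 → β = 0.1686
Converged at β = 0.1686.
Compositions from xᵢ = zᵢ/(1+β(Kᵢ−1)), yᵢ = Kᵢxᵢ:
  1: x = 0.1986, y = 0.7368
  2: x = 0.2264, y = 0.0792
  3: x = 0.5750, y = 0.1840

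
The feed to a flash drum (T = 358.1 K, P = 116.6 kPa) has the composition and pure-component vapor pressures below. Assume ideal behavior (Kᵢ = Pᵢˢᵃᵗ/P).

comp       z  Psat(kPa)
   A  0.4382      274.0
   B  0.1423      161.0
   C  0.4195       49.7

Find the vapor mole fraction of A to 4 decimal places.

Raoult's law: Kᵢ = Pᵢˢᵃᵗ/P = Pᵢˢᵃᵗ/116.6.
  K_A = 274.0/116.6 = 2.349914, K_B = 161.0/116.6 = 1.380789, K_C = 49.7/116.6 = 0.426244
Material balance + equilibrium reduce to Σ zᵢ(Kᵢ−1)/(1+β(Kᵢ−1)) = 0.
Feasibility: ΣzᵢKᵢ = 1.4050, Σzᵢ/Kᵢ = 1.2737 — both > 1, two phases present.
Newton–Raphson from β = 0.45:
  β = 0.4500: g = 0.08979, g' = -0.5750 → β = 0.6061
  β = 0.6061: g = 0.00032, g' = -0.5798 → β = 0.6067
Converged at β = 0.6067.
Compositions from xᵢ = zᵢ/(1+β(Kᵢ−1)), yᵢ = Kᵢxᵢ:
  A: x = 0.2409, y = 0.5661
  B: x = 0.1156, y = 0.1596
  C: x = 0.6435, y = 0.2743

y_A = 0.5661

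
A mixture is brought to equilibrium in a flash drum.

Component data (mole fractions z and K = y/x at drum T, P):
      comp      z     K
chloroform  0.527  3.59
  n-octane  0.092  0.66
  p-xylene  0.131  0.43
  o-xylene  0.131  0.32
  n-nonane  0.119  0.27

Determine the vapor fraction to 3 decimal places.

ψ = 0.674

Iterate (Newton) starting at ψ = 0.62:
  ψ = 0.620: g = 0.0560, g' = -1.032 → ψ = 0.674
Converged at ψ = 0.674.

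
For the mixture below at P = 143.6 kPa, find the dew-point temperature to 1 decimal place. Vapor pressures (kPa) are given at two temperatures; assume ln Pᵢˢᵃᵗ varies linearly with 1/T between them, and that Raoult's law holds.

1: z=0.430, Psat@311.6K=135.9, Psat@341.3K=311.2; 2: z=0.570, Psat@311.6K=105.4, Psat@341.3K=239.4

T = 318.6 K

Dew-point temperature: Σzᵢ·P/Pᵢˢᵃᵗ(T) = 1. Interpolate ln Pᵢˢᵃᵗ = aᵢ + bᵢ/T.
  T = 311.6 K: ΣzᵢP/Pᵢˢᵃᵗ = 1.2309
  T = 341.3 K: ΣzᵢP/Pᵢˢᵃᵗ = 0.5403
  T = 326.5 K: ΣzᵢP/Pᵢˢᵃᵗ = 0.7993
  T = 319.1 K: ΣzᵢP/Pᵢˢᵃᵗ = 0.9855
  T = 315.4 K: ΣzᵢP/Pᵢˢᵃᵗ = 1.0983
  T = 317.2 K: ΣzᵢP/Pᵢˢᵃᵗ = 1.0416
Interpolating between 317.2 K and 319.1 K gives T ≈ 318.6 K.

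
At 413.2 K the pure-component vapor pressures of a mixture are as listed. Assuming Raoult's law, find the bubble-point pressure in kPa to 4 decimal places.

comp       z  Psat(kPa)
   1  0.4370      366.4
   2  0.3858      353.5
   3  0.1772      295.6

Pbub = 348.8774 kPa

At the bubble point ψ → 0, so ΣzᵢKᵢ = 1 with Kᵢ = Pᵢˢᵃᵗ/P ⇒ P = ΣzᵢPᵢˢᵃᵗ.
P = 0.4370·366.4 + 0.3858·353.5 + 0.1772·295.6 = 348.8774 kPa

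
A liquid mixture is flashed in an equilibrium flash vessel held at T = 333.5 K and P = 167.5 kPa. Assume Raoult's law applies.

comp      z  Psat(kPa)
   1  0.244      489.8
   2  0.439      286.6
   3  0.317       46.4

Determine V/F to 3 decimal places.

V/F = 0.638

Raoult's law: Kᵢ = Pᵢˢᵃᵗ/P = Pᵢˢᵃᵗ/167.5.
  K_1 = 489.8/167.5 = 2.92418, K_2 = 286.6/167.5 = 1.71104, K_3 = 46.4/167.5 = 0.27701
Newton iteration, V/F⁰ = 0.47:
  V/F = 0.470: g = 0.1334, g' = -0.754 → V/F = 0.647
  V/F = 0.647: g = -0.0076, g' = -0.868 → V/F = 0.638
Converged at V/F = 0.638.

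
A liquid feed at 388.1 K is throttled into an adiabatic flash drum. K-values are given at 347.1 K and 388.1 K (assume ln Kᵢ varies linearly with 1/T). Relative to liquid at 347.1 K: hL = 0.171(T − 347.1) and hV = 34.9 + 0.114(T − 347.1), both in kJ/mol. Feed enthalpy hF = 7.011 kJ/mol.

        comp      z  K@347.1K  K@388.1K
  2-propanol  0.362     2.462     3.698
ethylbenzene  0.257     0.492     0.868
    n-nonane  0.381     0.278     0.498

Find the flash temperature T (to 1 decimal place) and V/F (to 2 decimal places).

T = 351.1 K, V/F = 0.18

Adiabatic flash: solve Rachford–Rice at each trial T, then check hF = ψ·hV(T) + (1−ψ)·hL(T).
  T = 347.1 K: K = (2.462, 0.492, 0.278), RR gives ψ = 0.132, H_out = 4.592 kJ/mol
  T = 388.1 K: K = (3.698, 0.868, 0.498), RR gives ψ = 0.711, H_out = 30.153 kJ/mol
  T = 367.6 K: K = (3.052, 0.664, 0.378), RR gives ψ = 0.391, H_out = 16.680 kJ/mol
  T = 357.4 K: K = (2.751, 0.574, 0.326), RR gives ψ = 0.261, H_out = 10.731 kJ/mol
  T = 352.2 K: K = (2.603, 0.532, 0.301), RR gives ψ = 0.197, H_out = 7.679 kJ/mol
  T = 349.6 K: K = (2.531, 0.511, 0.289), RR gives ψ = 0.164, H_out = 6.121 kJ/mol
  T = 350.9 K: K = (2.567, 0.521, 0.295), RR gives ψ = 0.180, H_out = 6.904 kJ/mol
Linear interpolation between T = 350.9 (H_out = 6.904) and T = 352.2 (H_out = 7.679) on hF = 7.011 gives T ≈ 351.1 K, at which ψ = 0.18.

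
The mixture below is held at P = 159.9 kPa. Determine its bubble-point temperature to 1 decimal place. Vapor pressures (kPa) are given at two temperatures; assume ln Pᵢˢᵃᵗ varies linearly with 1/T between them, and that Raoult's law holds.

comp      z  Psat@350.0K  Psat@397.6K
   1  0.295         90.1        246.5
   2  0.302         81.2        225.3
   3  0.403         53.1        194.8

Bubble-point temperature: ΣzᵢPᵢˢᵃᵗ(T) = P. Interpolate ln Pᵢˢᵃᵗ = aᵢ + bᵢ/T.
  T = 350.0 K: ΣzᵢPᵢˢᵃᵗ = 72.50 kPa
  T = 397.6 K: ΣzᵢPᵢˢᵃᵗ = 219.26 kPa
  T = 373.8 K: ΣzᵢPᵢˢᵃᵗ = 130.31 kPa
  T = 385.7 K: ΣzᵢPᵢˢᵃᵗ = 170.31 kPa
  T = 379.8 K: ΣzᵢPᵢˢᵃᵗ = 149.43 kPa
  T = 382.8 K: ΣzᵢPᵢˢᵃᵗ = 159.78 kPa
Interpolating between 382.8 K and 385.7 K gives T ≈ 382.8 K.

T = 382.8 K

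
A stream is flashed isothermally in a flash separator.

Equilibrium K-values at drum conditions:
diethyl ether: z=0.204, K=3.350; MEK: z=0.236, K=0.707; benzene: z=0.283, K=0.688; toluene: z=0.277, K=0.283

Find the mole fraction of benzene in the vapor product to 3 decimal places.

y_benzene = 0.202

Rachford–Rice: g(ψ) = Σ zᵢ(Kᵢ−1)/(1+ψ(Kᵢ−1)) = 0.
Feasibility: ΣzᵢKᵢ = 1.123, Σzᵢ/Kᵢ = 1.785 — both > 1, two phases present.
Iterate (Newton) starting at ψ = 0.48:
  ψ = 0.480: g = -0.2619, g' = -0.645 → ψ = 0.074
  ψ = 0.074: g = 0.0373, g' = -1.026 → ψ = 0.111
  ψ = 0.111: g = 0.0018, g' = -0.929 → ψ = 0.113
Converged at ψ = 0.113.
Compositions from xᵢ = zᵢ/(1+ψ(Kᵢ−1)), yᵢ = Kᵢxᵢ:
  diethyl ether: x = 0.161, y = 0.540
  MEK: x = 0.244, y = 0.173
  benzene: x = 0.293, y = 0.202
  toluene: x = 0.301, y = 0.085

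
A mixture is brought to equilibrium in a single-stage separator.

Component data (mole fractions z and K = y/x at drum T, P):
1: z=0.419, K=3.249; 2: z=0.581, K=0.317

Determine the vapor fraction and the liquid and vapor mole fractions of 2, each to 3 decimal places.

Binary case is linear: z₁(K₁−1)(1+ψ(K₂−1)) + z₂(K₂−1)(1+ψ(K₁−1)) = 0
⇒ ψ = [z₁(K₁−1)+z₂(K₂−1)] / [−(K₁−1)(K₂−1)] = 0.5455/1.5361 = 0.355
Compositions from xᵢ = zᵢ/(1+ψ(Kᵢ−1)), yᵢ = Kᵢxᵢ:
  1: x = 0.233, y = 0.757
  2: x = 0.767, y = 0.243

ψ = 0.355, x_2 = 0.767, y_2 = 0.243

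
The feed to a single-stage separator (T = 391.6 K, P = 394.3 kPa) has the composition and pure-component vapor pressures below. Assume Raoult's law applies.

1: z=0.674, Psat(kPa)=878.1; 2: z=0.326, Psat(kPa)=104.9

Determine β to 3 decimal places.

Raoult's law: Kᵢ = Pᵢˢᵃᵗ/P = Pᵢˢᵃᵗ/394.3.
  K_1 = 878.1/394.3 = 2.22698, K_2 = 104.9/394.3 = 0.26604
Material balance + equilibrium reduce to Σ zᵢ(Kᵢ−1)/(1+β(Kᵢ−1)) = 0.
Feasibility: ΣzᵢKᵢ = 1.588, Σzᵢ/Kᵢ = 1.528 — both > 1, two phases present.
Binary case is linear: z₁(K₁−1)(1+β(K₂−1)) + z₂(K₂−1)(1+β(K₁−1)) = 0
⇒ β = [z₁(K₁−1)+z₂(K₂−1)] / [−(K₁−1)(K₂−1)] = 0.5877/0.9006 = 0.653

β = 0.653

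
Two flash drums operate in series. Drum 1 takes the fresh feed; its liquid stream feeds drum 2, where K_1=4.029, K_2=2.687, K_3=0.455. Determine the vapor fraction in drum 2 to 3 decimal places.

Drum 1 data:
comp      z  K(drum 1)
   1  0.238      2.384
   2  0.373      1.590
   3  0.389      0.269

Drum 1:
Let ψ₁ = V/F and solve Σ zᵢ(Kᵢ−1)/(1+ψ₁(Kᵢ−1)) = 0.
g(0) = ΣzᵢKᵢ − 1 = 0.265 and g(1) = 1 − Σzᵢ/Kᵢ = -0.781, so a root lies in (0, 1).
Iterate (Newton) starting at ψ₁ = 0.5:
  ψ₁ = 0.500: g = -0.0835, g' = -0.753 → ψ₁ = 0.389
  ψ₁ = 0.389: g = -0.0043, g' = -0.684 → ψ₁ = 0.383
Converged at ψ₁ = 0.383.
Drum-1 compositions:
  1: x = 0.156, y = 0.371
  2: x = 0.304, y = 0.484
  3: x = 0.540, y = 0.145
Drum-2 feed = drum-1 liquid: z₂ = (0.1556, 0.3043, 0.5401).
Drum 2:
Rachford–Rice: g(ψ₂) = Σ zᵢ(Kᵢ−1)/(1+ψ₂(Kᵢ−1)) = 0.
Check two-phase: ΣzᵢKᵢ = 1.690 > 1 and Σzᵢ/Kᵢ = 1.339 > 1, so g(0) = 0.690 > 0 and g(1) = -0.339 < 0.
Newton–Raphson from ψ₂ = 0.5:
  ψ₂ = 0.500: g = 0.0612, g' = -0.784 → ψ₂ = 0.578
  ψ₂ = 0.578: g = 0.0014, g' = -0.753 → ψ₂ = 0.580
Converged at ψ₂ = 0.580.
  1: x = 0.056, y = 0.227
  2: x = 0.154, y = 0.413
  3: x = 0.790, y = 0.359

V/F (drum 2) = 0.580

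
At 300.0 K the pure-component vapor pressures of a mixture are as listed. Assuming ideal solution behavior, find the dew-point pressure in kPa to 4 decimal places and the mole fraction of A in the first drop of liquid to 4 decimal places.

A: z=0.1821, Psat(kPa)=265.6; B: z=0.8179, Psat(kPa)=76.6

Pdew = 88.0037 kPa, x_A = 0.0603

At the dew point ψ → 1, so Σzᵢ/Kᵢ = 1 with Kᵢ = Pᵢˢᵃᵗ/P ⇒ 1/P = Σzᵢ/Pᵢˢᵃᵗ.
1/P = 0.1821/265.6 + 0.8179/76.6 = 0.0113632 ⇒ P = 88.0037 kPa
xᵢ = zᵢP/Pᵢˢᵃᵗ ⇒ x_A = 0.1821·88.0037/265.6 = 0.0603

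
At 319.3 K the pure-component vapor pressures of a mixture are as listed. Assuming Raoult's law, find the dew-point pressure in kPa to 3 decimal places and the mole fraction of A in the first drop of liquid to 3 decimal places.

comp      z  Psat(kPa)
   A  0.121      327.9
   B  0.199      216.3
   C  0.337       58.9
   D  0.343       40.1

Pdew = 64.250 kPa, x_A = 0.024

At the dew point ψ → 1, so Σzᵢ/Kᵢ = 1 with Kᵢ = Pᵢˢᵃᵗ/P ⇒ 1/P = Σzᵢ/Pᵢˢᵃᵗ.
1/P = 0.121/327.9 + 0.199/216.3 + 0.337/58.9 + 0.343/40.1 = 0.015564 ⇒ P = 64.250 kPa
xᵢ = zᵢP/Pᵢˢᵃᵗ ⇒ x_A = 0.121·64.250/327.9 = 0.024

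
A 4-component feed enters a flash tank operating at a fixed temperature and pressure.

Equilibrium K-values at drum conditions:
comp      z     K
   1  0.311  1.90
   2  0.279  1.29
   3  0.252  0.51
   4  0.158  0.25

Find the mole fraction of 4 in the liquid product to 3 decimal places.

Material balance + equilibrium reduce to Σ zᵢ(Kᵢ−1)/(1+V/F(Kᵢ−1)) = 0.
Feasibility: ΣzᵢKᵢ = 1.119, Σzᵢ/Kᵢ = 1.506 — both > 1, two phases present.
Newton iteration, V/F⁰ = 0.33:
  V/F = 0.330: g = -0.0151, g' = -0.412 → V/F = 0.293
Converged at V/F = 0.293.
Compositions from xᵢ = zᵢ/(1+V/F(Kᵢ−1)), yᵢ = Kᵢxᵢ:
  1: x = 0.246, y = 0.468
  2: x = 0.257, y = 0.332
  3: x = 0.294, y = 0.150
  4: x = 0.203, y = 0.051

x_4 = 0.203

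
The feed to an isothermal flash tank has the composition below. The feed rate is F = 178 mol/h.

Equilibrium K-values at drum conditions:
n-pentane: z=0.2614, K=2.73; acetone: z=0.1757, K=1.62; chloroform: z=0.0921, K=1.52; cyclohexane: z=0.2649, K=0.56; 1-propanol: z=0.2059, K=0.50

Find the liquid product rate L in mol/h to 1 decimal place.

L = 58.0 mol/h

Let β = V/F and solve Σ zᵢ(Kᵢ−1)/(1+β(Kᵢ−1)) = 0.
Check two-phase: ΣzᵢKᵢ = 1.3895 > 1 and Σzᵢ/Kᵢ = 1.1496 > 1, so g(0) = 0.3895 > 0 and g(1) = -0.1496 < 0.
Newton–Raphson from β = 0.42:
  β = 0.4200: g = 0.11436, g' = -0.4814 → β = 0.6576
  β = 0.6576: g = 0.00725, g' = -0.4349 → β = 0.6742
Converged at β = 0.6742.
Then V = β·F = 0.6742·178 = 120.0 mol/h and L = F − V = 58.0 mol/h.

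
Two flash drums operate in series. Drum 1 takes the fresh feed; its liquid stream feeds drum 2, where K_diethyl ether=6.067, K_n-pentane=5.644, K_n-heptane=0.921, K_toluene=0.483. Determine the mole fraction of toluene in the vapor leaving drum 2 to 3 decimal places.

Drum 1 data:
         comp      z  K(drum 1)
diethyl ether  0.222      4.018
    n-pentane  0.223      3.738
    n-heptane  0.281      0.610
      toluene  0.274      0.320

y_toluene (drum 2) = 0.269

Drum 1:
Rachford–Rice: g(ψ₁) = Σ zᵢ(Kᵢ−1)/(1+ψ₁(Kᵢ−1)) = 0.
Check two-phase: ΣzᵢKᵢ = 1.985 > 1 and Σzᵢ/Kᵢ = 1.432 > 1, so g(0) = 0.985 > 0 and g(1) = -0.432 < 0.
Newton iteration, ψ₁⁰ = 0.62:
  ψ₁ = 0.620: g = -0.0070, g' = -0.928 → ψ₁ = 0.612
Converged at ψ₁ = 0.612.
Drum-1 compositions:
  diethyl ether: x = 0.078, y = 0.313
  n-pentane: x = 0.083, y = 0.311
  n-heptane: x = 0.369, y = 0.225
  toluene: x = 0.470, y = 0.150
Drum-2 feed = drum-1 liquid: z₂ = (0.0779, 0.0833, 0.3692, 0.4696).
Drum 2:
Rachford–Rice: g(ψ₂) = Σ zᵢ(Kᵢ−1)/(1+ψ₂(Kᵢ−1)) = 0.
Feasibility: ΣzᵢKᵢ = 1.510, Σzᵢ/Kᵢ = 1.401 — both > 1, two phases present.
Iterate (Newton) starting at ψ₂ = 0.54:
  ψ₂ = 0.540: g = -0.1513, g' = -0.533 → ψ₂ = 0.256
  ψ₂ = 0.256: g = 0.0387, g' = -0.922 → ψ₂ = 0.298
  ψ₂ = 0.298: g = 0.0024, g' = -0.811 → ψ₂ = 0.301
Converged at ψ₂ = 0.301.
  diethyl ether: x = 0.031, y = 0.187
  n-pentane: x = 0.035, y = 0.196
  n-heptane: x = 0.378, y = 0.348
  toluene: x = 0.556, y = 0.269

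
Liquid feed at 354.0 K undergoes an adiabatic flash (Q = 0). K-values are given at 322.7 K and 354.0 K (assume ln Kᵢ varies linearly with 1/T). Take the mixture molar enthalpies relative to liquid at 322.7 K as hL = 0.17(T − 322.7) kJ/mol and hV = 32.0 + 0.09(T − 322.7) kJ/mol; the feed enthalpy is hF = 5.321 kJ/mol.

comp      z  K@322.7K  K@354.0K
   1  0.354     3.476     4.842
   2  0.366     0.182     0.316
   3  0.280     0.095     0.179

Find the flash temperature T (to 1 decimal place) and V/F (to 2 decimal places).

Adiabatic flash: solve Rachford–Rice at each trial T, then check hF = ψ·hV(T) + (1−ψ)·hL(T).
  T = 322.7 K: K = (3.476, 0.182, 0.095), RR gives ψ = 0.153, H_out = 4.884 kJ/mol
  T = 354.0 K: K = (4.842, 0.316, 0.179), RR gives ψ = 0.307, H_out = 14.373 kJ/mol
  T = 338.4 K: K = (4.136, 0.243, 0.132), RR gives ψ = 0.233, H_out = 9.844 kJ/mol
  T = 330.5 K: K = (3.798, 0.211, 0.113), RR gives ψ = 0.194, H_out = 7.426 kJ/mol
  T = 326.6 K: K = (3.635, 0.196, 0.103), RR gives ψ = 0.174, H_out = 6.178 kJ/mol
  T = 324.6 K: K = (3.553, 0.189, 0.099), RR gives ψ = 0.163, H_out = 5.521 kJ/mol
Linear interpolation between T = 322.7 (H_out = 4.884) and T = 324.6 (H_out = 5.521) on hF = 5.321 gives T ≈ 324.0 K, at which ψ = 0.16.

T = 324.0 K, V/F = 0.16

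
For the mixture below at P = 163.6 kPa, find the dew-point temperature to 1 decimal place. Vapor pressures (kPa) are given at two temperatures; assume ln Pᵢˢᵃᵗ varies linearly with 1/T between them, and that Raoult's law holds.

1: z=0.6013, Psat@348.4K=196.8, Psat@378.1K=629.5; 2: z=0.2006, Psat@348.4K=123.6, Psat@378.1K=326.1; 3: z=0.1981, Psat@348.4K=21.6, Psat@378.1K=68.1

T = 369.4 K

Dew-point temperature: Σzᵢ·P/Pᵢˢᵃᵗ(T) = 1. Interpolate ln Pᵢˢᵃᵗ = aᵢ + bᵢ/T.
  T = 348.4 K: ΣzᵢP/Pᵢˢᵃᵗ = 2.2658
  T = 378.1 K: ΣzᵢP/Pᵢˢᵃᵗ = 0.7328
  T = 363.2 K: ΣzᵢP/Pᵢˢᵃᵗ = 1.2610
  T = 370.6 K: ΣzᵢP/Pᵢˢᵃᵗ = 0.9577
  T = 366.9 K: ΣzᵢP/Pᵢˢᵃᵗ = 1.0974
  T = 368.8 K: ΣzᵢP/Pᵢˢᵃᵗ = 1.0229
Interpolating between 368.8 K and 370.6 K gives T ≈ 369.4 K.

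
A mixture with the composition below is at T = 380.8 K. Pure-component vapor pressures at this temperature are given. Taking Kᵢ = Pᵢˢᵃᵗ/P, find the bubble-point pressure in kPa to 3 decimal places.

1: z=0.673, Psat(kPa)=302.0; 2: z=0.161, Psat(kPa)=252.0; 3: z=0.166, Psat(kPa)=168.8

At the bubble point ψ → 0, so ΣzᵢKᵢ = 1 with Kᵢ = Pᵢˢᵃᵗ/P ⇒ P = ΣzᵢPᵢˢᵃᵗ.
P = 0.673·302.0 + 0.161·252.0 + 0.166·168.8 = 271.839 kPa

Pbub = 271.839 kPa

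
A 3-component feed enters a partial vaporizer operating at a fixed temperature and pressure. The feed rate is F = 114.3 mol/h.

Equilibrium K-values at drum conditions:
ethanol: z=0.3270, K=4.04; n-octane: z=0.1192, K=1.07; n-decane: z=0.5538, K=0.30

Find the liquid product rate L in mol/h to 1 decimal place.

L = 76.6 mol/h

Rachford–Rice: g(ψ) = Σ zᵢ(Kᵢ−1)/(1+ψ(Kᵢ−1)) = 0.
g(0) = ΣzᵢKᵢ − 1 = 0.6148 and g(1) = 1 − Σzᵢ/Kᵢ = -1.0383, so a root lies in (0, 1).
Iterate (Newton) starting at ψ = 0.5:
  ψ = 0.5000: g = -0.19386, g' = -1.1187 → ψ = 0.3267
  ψ = 0.3267: g = 0.00429, g' = -1.2174 → ψ = 0.3302
Converged at ψ = 0.3302.
Then V = ψ·F = 0.3302·114.3 = 37.7 mol/h and L = F − V = 76.6 mol/h.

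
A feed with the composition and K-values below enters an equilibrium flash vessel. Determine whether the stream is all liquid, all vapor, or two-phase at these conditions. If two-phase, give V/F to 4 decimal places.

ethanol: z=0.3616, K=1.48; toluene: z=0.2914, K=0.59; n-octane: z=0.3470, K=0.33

ΣzᵢKᵢ = 0.8216; Σzᵢ/Kᵢ = 1.7897.
Since ΣzᵢKᵢ < 1 the mixture is below its bubble point — single liquid phase.

all liquid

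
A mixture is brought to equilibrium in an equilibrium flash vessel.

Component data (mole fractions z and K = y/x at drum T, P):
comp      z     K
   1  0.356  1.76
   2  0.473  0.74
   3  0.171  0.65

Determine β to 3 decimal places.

β = 0.403

Rachford–Rice: g(β) = Σ zᵢ(Kᵢ−1)/(1+β(Kᵢ−1)) = 0.
g(0) = ΣzᵢKᵢ − 1 = 0.088 and g(1) = 1 − Σzᵢ/Kᵢ = -0.105, so a root lies in (0, 1).
Newton iteration, β⁰ = 0.5:
  β = 0.500: g = -0.0178, g' = -0.181 → β = 0.401
  β = 0.401: g = 0.0004, g' = -0.189 → β = 0.403
Converged at β = 0.403.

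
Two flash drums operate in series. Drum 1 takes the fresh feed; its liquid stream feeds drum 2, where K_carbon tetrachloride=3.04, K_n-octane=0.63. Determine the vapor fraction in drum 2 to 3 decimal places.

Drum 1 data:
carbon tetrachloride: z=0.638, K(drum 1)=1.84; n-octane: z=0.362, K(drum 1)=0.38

V/F (drum 2) = 0.866

Drum 1:
Rachford–Rice: g(ψ₁) = Σ zᵢ(Kᵢ−1)/(1+ψ₁(Kᵢ−1)) = 0.
Feasibility: ΣzᵢKᵢ = 1.311, Σzᵢ/Kᵢ = 1.299 — both > 1, two phases present.
Binary case is linear: z₁(K₁−1)(1+ψ₁(K₂−1)) + z₂(K₂−1)(1+ψ₁(K₁−1)) = 0
⇒ ψ₁ = [z₁(K₁−1)+z₂(K₂−1)] / [−(K₁−1)(K₂−1)] = 0.3115/0.5208 = 0.598
Drum-1 compositions:
  carbon tetrachloride: x = 0.425, y = 0.781
  n-octane: x = 0.575, y = 0.219
Drum-2 feed = drum-1 liquid: z₂ = (0.4247, 0.5753).
Drum 2:
Material balance + equilibrium reduce to Σ zᵢ(Kᵢ−1)/(1+ψ₂(Kᵢ−1)) = 0.
Feasibility: ΣzᵢKᵢ = 1.653, Σzᵢ/Kᵢ = 1.053 — both > 1, two phases present.
Binary case is linear: z₁(K₁−1)(1+ψ₂(K₂−1)) + z₂(K₂−1)(1+ψ₂(K₁−1)) = 0
⇒ ψ₂ = [z₁(K₁−1)+z₂(K₂−1)] / [−(K₁−1)(K₂−1)] = 0.6534/0.7548 = 0.866
  carbon tetrachloride: x = 0.154, y = 0.467
  n-octane: x = 0.846, y = 0.533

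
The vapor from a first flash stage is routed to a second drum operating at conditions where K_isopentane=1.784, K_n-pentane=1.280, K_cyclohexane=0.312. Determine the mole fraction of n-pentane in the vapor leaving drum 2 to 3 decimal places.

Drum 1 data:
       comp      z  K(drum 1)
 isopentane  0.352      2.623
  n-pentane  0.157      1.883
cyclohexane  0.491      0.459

y_n-pentane (drum 2) = 0.223

Drum 1:
Let ψ₁ = V/F and solve Σ zᵢ(Kᵢ−1)/(1+ψ₁(Kᵢ−1)) = 0.
g(0) = ΣzᵢKᵢ − 1 = 0.444 and g(1) = 1 − Σzᵢ/Kᵢ = -0.287, so a root lies in (0, 1).
Newton iteration, ψ₁⁰ = 0.5:
  ψ₁ = 0.500: g = 0.0474, g' = -0.612 → ψ₁ = 0.578
Converged at ψ₁ = 0.578.
Drum-1 compositions:
  isopentane: x = 0.182, y = 0.476
  n-pentane: x = 0.104, y = 0.196
  cyclohexane: x = 0.714, y = 0.328
Drum-2 feed = drum-1 vapor: z₂ = (0.4763, 0.1957, 0.3279).
Drum 2:
Material balance + equilibrium reduce to Σ zᵢ(Kᵢ−1)/(1+ψ₂(Kᵢ−1)) = 0.
g(0) = ΣzᵢKᵢ − 1 = 0.203 and g(1) = 1 − Σzᵢ/Kᵢ = -0.471, so a root lies in (0, 1).
Iterate (Newton) starting at ψ₂ = 0.66:
  ψ₂ = 0.660: g = -0.1209, g' = -0.659 → ψ₂ = 0.476
  ψ₂ = 0.476: g = -0.0154, g' = -0.511 → ψ₂ = 0.446
Converged at ψ₂ = 0.446.
  isopentane: x = 0.353, y = 0.630
  n-pentane: x = 0.174, y = 0.223
  cyclohexane: x = 0.473, y = 0.148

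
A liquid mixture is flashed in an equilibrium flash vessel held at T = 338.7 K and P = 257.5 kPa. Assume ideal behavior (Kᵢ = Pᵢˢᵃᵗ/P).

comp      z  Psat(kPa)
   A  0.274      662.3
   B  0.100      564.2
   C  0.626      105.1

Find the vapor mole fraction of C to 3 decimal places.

Raoult's law: Kᵢ = Pᵢˢᵃᵗ/P = Pᵢˢᵃᵗ/257.5.
  K_A = 662.3/257.5 = 2.57204, K_B = 564.2/257.5 = 2.19107, K_C = 105.1/257.5 = 0.40816
Let ψ = V/F and solve Σ zᵢ(Kᵢ−1)/(1+ψ(Kᵢ−1)) = 0.
Check two-phase: ΣzᵢKᵢ = 1.179 > 1 and Σzᵢ/Kᵢ = 1.686 > 1, so g(0) = 0.179 > 0 and g(1) = -0.686 < 0.
Iterate (Newton) starting at ψ = 0.5:
  ψ = 0.500: g = -0.2104, g' = -0.710 → ψ = 0.204
  ψ = 0.204: g = 0.0007, g' = -0.764 → ψ = 0.205
Converged at ψ = 0.205.
Compositions from xᵢ = zᵢ/(1+ψ(Kᵢ−1)), yᵢ = Kᵢxᵢ:
  A: x = 0.207, y = 0.533
  B: x = 0.080, y = 0.176
  C: x = 0.712, y = 0.291

y_C = 0.291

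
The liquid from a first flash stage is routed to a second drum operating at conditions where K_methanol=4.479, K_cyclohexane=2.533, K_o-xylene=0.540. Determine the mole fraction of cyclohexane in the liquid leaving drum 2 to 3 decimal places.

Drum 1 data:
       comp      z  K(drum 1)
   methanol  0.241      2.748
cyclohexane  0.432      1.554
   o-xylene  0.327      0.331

Drum 1:
Let ψ₁ = V/F and solve Σ zᵢ(Kᵢ−1)/(1+ψ₁(Kᵢ−1)) = 0.
Feasibility: ΣzᵢKᵢ = 1.442, Σzᵢ/Kᵢ = 1.354 — both > 1, two phases present.
Iterate (Newton) starting at ψ₁ = 0.5:
  ψ₁ = 0.500: g = 0.0835, g' = -0.621 → ψ₁ = 0.634
  ψ₁ = 0.634: g = -0.0032, g' = -0.680 → ψ₁ = 0.630
Converged at ψ₁ = 0.630.
Drum-1 compositions:
  methanol: x = 0.115, y = 0.315
  cyclohexane: x = 0.320, y = 0.498
  o-xylene: x = 0.565, y = 0.187
Drum-2 feed = drum-1 liquid: z₂ = (0.1147, 0.3203, 0.5650).
Drum 2:
Rachford–Rice: g(ψ₂) = Σ zᵢ(Kᵢ−1)/(1+ψ₂(Kᵢ−1)) = 0.
g(0) = ΣzᵢKᵢ − 1 = 0.630 and g(1) = 1 − Σzᵢ/Kᵢ = -0.198, so a root lies in (0, 1).
Newton–Raphson from ψ₂ = 0.65:
  ψ₂ = 0.650: g = -0.0024, g' = -0.563 → ψ₂ = 0.646
Converged at ψ₂ = 0.646.
  methanol: x = 0.035, y = 0.158
  cyclohexane: x = 0.161, y = 0.408
  o-xylene: x = 0.804, y = 0.434

x_cyclohexane (drum 2) = 0.161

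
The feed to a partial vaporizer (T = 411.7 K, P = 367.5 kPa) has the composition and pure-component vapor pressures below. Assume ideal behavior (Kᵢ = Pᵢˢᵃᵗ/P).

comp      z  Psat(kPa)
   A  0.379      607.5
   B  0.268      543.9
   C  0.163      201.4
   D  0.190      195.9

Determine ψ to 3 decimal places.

Raoult's law: Kᵢ = Pᵢˢᵃᵗ/P = Pᵢˢᵃᵗ/367.5.
  K_A = 607.5/367.5 = 1.65306, K_B = 543.9/367.5 = 1.48000, K_C = 201.4/367.5 = 0.54803, K_D = 195.9/367.5 = 0.53306
Rachford–Rice: g(ψ) = Σ zᵢ(Kᵢ−1)/(1+ψ(Kᵢ−1)) = 0.
Check two-phase: ΣzᵢKᵢ = 1.214 > 1 and Σzᵢ/Kᵢ = 1.064 > 1, so g(0) = 0.214 > 0 and g(1) = -0.064 < 0.
Newton–Raphson from ψ = 0.5:
  ψ = 0.500: g = 0.0794, g' = -0.258 → ψ = 0.808
  ψ = 0.808: g = -0.0037, g' = -0.291 → ψ = 0.795
Converged at ψ = 0.795.

ψ = 0.795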